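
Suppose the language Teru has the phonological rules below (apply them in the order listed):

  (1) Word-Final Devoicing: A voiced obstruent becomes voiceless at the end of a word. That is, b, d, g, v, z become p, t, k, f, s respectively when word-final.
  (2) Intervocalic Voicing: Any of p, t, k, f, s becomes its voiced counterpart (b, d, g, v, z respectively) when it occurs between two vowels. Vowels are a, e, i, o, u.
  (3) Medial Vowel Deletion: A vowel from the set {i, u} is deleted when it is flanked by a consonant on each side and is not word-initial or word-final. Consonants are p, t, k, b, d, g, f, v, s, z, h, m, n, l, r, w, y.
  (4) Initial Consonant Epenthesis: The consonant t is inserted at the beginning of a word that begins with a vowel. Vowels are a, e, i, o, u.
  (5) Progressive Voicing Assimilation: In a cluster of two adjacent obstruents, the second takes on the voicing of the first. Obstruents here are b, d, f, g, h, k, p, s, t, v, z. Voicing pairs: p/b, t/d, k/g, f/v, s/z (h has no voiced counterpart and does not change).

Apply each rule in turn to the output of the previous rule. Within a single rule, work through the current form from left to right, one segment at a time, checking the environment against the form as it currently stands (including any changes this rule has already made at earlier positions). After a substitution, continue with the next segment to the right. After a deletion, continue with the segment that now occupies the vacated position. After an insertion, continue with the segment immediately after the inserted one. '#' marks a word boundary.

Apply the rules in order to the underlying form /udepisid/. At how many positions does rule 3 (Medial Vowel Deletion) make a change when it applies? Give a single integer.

2

(1) Word-Final Devoicing: [udepisid] → [udepisit]
(2) Intervocalic Voicing: [udepisit] → [udebizit]
(3) Medial Vowel Deletion: [udebizit] → [udebzt]
(4) Initial Consonant Epenthesis: [udebzt] → [tudebzt]
(5) Progressive Voicing Assimilation: [tudebzt] → [tudebzd]
Rule 3 changed 2 position(s).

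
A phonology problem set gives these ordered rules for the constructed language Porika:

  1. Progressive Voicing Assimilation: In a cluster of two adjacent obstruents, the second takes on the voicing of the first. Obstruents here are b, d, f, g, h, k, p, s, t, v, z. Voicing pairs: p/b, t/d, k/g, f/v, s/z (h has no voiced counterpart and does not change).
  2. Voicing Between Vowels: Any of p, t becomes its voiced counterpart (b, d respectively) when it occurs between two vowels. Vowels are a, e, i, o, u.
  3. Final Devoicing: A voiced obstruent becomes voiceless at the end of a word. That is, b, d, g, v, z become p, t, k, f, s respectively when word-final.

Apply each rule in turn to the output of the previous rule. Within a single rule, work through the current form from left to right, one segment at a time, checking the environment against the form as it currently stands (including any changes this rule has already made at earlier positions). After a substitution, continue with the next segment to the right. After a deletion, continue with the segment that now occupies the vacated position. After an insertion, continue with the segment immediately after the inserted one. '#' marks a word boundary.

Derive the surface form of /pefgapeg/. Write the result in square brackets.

1 Progressive Voicing Assimilation: [pefgapeg] → [pefkapeg]
2 Voicing Between Vowels: [pefkapeg] → [pefkabeg]
3 Final Devoicing: [pefkabeg] → [pefkabek]

[pefkabek]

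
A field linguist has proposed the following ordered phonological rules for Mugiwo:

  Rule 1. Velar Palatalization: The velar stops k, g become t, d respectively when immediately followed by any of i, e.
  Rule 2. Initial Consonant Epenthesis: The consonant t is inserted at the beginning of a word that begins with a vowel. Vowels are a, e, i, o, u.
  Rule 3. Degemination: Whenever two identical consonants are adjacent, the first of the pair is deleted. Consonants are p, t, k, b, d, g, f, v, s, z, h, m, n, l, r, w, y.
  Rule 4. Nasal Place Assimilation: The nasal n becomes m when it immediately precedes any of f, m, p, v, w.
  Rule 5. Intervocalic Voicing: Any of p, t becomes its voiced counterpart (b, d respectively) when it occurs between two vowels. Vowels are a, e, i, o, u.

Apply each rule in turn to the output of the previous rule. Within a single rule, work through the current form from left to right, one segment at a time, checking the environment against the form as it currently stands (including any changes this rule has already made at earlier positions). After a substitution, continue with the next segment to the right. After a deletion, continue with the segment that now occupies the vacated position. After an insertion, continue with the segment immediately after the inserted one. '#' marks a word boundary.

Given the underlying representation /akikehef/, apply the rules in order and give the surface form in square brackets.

[tadidehef]

Rule 1 Velar Palatalization: [akikehef] → [atitehef]
Rule 2 Initial Consonant Epenthesis: [atitehef] → [tatitehef]
Rule 3 Degemination: no change — [tatitehef]
Rule 4 Nasal Place Assimilation: no change — [tatitehef]
Rule 5 Intervocalic Voicing: [tatitehef] → [tadidehef]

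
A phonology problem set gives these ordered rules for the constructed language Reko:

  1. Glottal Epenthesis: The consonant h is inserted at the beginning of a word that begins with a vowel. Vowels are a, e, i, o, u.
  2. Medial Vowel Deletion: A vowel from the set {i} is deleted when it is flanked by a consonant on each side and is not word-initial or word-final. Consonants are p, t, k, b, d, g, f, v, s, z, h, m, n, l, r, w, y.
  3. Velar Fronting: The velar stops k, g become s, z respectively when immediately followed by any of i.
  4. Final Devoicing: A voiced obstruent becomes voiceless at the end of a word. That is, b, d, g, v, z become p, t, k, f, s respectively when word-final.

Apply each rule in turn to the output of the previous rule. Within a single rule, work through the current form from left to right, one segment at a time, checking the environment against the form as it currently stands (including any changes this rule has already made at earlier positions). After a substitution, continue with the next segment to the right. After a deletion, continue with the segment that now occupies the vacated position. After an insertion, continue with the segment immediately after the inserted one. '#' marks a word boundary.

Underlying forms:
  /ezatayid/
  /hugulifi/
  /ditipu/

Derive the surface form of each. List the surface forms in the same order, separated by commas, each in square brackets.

[hezatayt], [hugulfi], [dtpu]

/ezatayid/:
  1 Glottal Epenthesis: [ezatayid] → [hezatayid]
  2 Medial Vowel Deletion: [hezatayid] → [hezatayd]
  3 Velar Fronting: no change — [hezatayd]
  4 Final Devoicing: [hezatayd] → [hezatayt]
/hugulifi/:
  1 Glottal Epenthesis: no change — [hugulifi]
  2 Medial Vowel Deletion: [hugulifi] → [hugulfi]
  3 Velar Fronting: no change — [hugulfi]
  4 Final Devoicing: no change — [hugulfi]
/ditipu/:
  1 Glottal Epenthesis: no change — [ditipu]
  2 Medial Vowel Deletion: [ditipu] → [dtpu]
  3 Velar Fronting: no change — [dtpu]
  4 Final Devoicing: no change — [dtpu]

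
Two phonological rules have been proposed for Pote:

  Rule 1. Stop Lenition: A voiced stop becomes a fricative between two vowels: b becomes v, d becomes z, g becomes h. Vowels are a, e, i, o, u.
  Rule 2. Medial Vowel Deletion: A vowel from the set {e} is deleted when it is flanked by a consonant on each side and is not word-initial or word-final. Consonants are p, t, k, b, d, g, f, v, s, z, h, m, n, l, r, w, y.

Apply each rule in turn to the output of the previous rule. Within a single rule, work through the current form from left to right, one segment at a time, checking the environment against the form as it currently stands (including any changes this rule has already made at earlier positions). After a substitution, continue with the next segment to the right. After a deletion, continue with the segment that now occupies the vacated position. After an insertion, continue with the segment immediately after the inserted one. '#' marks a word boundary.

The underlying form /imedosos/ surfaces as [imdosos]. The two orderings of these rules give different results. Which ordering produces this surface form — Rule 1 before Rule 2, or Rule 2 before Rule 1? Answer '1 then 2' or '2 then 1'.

2 then 1

Order 1 then 2:
  1 Stop Lenition: [imedosos] → [imezosos]
  2 Medial Vowel Deletion: [imezosos] → [imzosos]
  result: [imzosos]
Order 2 then 1:
  2 Medial Vowel Deletion: [imedosos] → [imdosos]
  1 Stop Lenition: no change — [imdosos]
  result: [imdosos]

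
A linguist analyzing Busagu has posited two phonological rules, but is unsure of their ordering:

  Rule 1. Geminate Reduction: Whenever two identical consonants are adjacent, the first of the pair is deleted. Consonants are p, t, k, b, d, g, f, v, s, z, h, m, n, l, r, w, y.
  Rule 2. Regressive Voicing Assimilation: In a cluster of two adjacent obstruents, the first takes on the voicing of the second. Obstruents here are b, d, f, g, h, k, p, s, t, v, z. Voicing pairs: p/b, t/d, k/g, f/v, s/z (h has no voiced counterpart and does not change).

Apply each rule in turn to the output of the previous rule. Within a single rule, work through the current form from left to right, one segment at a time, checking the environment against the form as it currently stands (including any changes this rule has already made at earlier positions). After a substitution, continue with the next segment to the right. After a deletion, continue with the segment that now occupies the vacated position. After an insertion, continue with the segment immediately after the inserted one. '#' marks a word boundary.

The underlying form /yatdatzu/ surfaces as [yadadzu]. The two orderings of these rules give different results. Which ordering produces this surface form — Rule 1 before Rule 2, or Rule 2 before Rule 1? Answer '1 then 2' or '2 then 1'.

Order 1 then 2:
  1 Geminate Reduction: no change — [yatdatzu]
  2 Regressive Voicing Assimilation: [yatdatzu] → [yaddadzu]
  result: [yaddadzu]
Order 2 then 1:
  2 Regressive Voicing Assimilation: [yatdatzu] → [yaddadzu]
  1 Geminate Reduction: [yaddadzu] → [yadadzu]
  result: [yadadzu]

2 then 1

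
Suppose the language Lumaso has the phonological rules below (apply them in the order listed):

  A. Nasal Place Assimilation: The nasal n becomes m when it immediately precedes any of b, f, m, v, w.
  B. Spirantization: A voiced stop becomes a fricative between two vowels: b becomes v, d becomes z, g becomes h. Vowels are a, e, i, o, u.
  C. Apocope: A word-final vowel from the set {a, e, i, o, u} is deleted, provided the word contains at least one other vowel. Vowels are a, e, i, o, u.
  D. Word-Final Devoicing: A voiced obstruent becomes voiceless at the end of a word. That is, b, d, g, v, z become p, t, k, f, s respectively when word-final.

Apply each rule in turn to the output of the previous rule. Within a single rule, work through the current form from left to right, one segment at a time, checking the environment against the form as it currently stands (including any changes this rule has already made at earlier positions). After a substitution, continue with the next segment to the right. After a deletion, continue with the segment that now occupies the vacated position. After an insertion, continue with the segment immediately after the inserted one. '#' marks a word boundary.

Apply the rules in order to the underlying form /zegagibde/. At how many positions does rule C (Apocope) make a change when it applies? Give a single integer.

1

A Nasal Place Assimilation: no change — [zegagibde]
B Spirantization: [zegagibde] → [zehahibde]
C Apocope: [zehahibde] → [zehahibd]
D Word-Final Devoicing: [zehahibd] → [zehahibt]
Rule C changed 1 position(s).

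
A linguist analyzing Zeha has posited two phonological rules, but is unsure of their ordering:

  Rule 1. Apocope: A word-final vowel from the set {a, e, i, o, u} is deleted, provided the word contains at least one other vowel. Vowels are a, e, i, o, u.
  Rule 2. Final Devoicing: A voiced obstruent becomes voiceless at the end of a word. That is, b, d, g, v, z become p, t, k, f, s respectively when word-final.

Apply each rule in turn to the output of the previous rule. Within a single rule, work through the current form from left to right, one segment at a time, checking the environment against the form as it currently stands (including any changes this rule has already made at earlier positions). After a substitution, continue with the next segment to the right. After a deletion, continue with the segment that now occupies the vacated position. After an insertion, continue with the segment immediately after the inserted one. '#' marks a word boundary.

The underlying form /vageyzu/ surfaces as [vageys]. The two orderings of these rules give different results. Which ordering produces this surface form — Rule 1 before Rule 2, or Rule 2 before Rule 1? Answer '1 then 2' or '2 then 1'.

Order 1 then 2:
  1 Apocope: [vageyzu] → [vageyz]
  2 Final Devoicing: [vageyz] → [vageys]
  result: [vageys]
Order 2 then 1:
  2 Final Devoicing: no change — [vageyzu]
  1 Apocope: [vageyzu] → [vageyz]
  result: [vageyz]

1 then 2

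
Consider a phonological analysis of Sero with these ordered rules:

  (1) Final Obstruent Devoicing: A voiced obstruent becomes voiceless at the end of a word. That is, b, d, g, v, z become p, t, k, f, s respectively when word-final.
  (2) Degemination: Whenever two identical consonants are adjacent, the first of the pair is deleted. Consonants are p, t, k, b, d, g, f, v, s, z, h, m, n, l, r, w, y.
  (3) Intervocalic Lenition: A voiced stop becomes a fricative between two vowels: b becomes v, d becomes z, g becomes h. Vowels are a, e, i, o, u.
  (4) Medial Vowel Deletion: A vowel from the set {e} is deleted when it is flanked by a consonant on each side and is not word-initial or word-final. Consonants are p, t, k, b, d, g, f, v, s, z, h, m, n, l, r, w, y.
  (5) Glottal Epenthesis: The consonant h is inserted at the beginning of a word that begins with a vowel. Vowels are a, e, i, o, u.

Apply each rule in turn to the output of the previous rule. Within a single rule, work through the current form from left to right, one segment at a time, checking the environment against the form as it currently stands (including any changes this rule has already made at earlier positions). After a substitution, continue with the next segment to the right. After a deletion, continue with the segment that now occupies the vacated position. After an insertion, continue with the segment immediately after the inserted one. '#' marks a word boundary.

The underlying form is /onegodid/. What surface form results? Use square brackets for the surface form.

[honhozit]

(1) Final Obstruent Devoicing: [onegodid] → [onegodit]
(2) Degemination: no change — [onegodit]
(3) Intervocalic Lenition: [onegodit] → [onehozit]
(4) Medial Vowel Deletion: [onehozit] → [onhozit]
(5) Glottal Epenthesis: [onhozit] → [honhozit]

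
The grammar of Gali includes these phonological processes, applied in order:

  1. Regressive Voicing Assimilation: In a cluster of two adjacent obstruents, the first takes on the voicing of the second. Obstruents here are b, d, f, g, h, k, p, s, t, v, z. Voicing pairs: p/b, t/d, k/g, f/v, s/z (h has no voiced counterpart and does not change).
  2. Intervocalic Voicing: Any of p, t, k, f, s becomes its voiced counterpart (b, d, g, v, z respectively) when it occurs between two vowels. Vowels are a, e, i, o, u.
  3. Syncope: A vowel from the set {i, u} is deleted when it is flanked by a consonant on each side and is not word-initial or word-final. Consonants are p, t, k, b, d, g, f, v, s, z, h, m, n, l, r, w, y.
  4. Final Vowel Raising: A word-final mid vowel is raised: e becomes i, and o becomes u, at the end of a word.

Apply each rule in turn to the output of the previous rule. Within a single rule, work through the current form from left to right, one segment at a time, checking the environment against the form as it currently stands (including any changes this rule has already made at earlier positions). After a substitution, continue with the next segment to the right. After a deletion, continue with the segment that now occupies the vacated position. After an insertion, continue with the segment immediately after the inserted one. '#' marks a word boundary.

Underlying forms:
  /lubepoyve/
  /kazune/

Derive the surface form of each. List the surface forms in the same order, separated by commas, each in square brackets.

/lubepoyve/:
  1 Regressive Voicing Assimilation: no change — [lubepoyve]
  2 Intervocalic Voicing: [lubepoyve] → [lubeboyve]
  3 Syncope: [lubeboyve] → [lbeboyve]
  4 Final Vowel Raising: [lbeboyve] → [lbeboyvi]
/kazune/:
  1 Regressive Voicing Assimilation: no change — [kazune]
  2 Intervocalic Voicing: no change — [kazune]
  3 Syncope: [kazune] → [kazne]
  4 Final Vowel Raising: [kazne] → [kazni]

[lbeboyvi], [kazni]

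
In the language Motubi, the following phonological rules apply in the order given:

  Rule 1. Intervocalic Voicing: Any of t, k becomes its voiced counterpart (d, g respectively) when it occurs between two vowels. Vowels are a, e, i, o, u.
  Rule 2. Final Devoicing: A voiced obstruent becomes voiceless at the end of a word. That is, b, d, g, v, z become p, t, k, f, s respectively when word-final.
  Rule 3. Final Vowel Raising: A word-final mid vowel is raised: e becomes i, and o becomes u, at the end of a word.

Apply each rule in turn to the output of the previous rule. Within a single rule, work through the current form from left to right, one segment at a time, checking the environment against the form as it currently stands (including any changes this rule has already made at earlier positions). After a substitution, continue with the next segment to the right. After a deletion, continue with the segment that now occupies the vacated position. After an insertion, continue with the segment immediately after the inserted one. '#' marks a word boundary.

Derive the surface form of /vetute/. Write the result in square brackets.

Rule 1 Intervocalic Voicing: [vetute] → [vedude]
Rule 2 Final Devoicing: no change — [vedude]
Rule 3 Final Vowel Raising: [vedude] → [vedudi]

[vedudi]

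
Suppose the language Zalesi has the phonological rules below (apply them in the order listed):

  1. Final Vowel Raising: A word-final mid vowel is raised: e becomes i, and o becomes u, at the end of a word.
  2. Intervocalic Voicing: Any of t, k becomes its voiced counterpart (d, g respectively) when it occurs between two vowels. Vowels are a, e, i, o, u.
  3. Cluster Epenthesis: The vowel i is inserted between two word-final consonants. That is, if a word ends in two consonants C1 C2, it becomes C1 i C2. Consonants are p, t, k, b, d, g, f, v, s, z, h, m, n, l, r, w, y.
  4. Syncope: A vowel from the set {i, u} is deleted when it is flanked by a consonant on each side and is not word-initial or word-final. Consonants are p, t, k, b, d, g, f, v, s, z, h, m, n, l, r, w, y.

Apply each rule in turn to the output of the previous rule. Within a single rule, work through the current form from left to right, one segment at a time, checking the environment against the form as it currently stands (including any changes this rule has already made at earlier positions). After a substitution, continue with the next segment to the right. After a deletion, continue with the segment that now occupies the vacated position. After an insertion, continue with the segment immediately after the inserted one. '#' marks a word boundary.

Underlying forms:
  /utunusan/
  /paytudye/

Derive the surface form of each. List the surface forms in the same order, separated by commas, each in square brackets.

/utunusan/:
  1 Final Vowel Raising: no change — [utunusan]
  2 Intervocalic Voicing: [utunusan] → [udunusan]
  3 Cluster Epenthesis: no change — [udunusan]
  4 Syncope: [udunusan] → [udnsan]
/paytudye/:
  1 Final Vowel Raising: [paytudye] → [paytudyi]
  2 Intervocalic Voicing: no change — [paytudyi]
  3 Cluster Epenthesis: no change — [paytudyi]
  4 Syncope: [paytudyi] → [paytdyi]

[udnsan], [paytdyi]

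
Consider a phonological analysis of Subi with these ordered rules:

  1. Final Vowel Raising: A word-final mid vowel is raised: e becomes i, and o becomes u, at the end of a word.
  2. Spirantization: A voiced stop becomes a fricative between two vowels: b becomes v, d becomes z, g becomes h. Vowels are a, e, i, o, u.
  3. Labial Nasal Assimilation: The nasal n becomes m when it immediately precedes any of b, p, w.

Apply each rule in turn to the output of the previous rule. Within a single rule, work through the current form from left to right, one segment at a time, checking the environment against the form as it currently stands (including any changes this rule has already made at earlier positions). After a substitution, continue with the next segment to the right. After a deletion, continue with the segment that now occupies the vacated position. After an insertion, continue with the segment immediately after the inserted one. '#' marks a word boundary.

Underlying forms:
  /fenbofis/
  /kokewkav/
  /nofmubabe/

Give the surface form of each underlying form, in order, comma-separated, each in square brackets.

[fembofis], [kokewkav], [nofmuvavi]

/fenbofis/:
  1 Final Vowel Raising: no change — [fenbofis]
  2 Spirantization: no change — [fenbofis]
  3 Labial Nasal Assimilation: [fenbofis] → [fembofis]
/kokewkav/:
  1 Final Vowel Raising: no change — [kokewkav]
  2 Spirantization: no change — [kokewkav]
  3 Labial Nasal Assimilation: no change — [kokewkav]
/nofmubabe/:
  1 Final Vowel Raising: [nofmubabe] → [nofmubabi]
  2 Spirantization: [nofmubabi] → [nofmuvavi]
  3 Labial Nasal Assimilation: no change — [nofmuvavi]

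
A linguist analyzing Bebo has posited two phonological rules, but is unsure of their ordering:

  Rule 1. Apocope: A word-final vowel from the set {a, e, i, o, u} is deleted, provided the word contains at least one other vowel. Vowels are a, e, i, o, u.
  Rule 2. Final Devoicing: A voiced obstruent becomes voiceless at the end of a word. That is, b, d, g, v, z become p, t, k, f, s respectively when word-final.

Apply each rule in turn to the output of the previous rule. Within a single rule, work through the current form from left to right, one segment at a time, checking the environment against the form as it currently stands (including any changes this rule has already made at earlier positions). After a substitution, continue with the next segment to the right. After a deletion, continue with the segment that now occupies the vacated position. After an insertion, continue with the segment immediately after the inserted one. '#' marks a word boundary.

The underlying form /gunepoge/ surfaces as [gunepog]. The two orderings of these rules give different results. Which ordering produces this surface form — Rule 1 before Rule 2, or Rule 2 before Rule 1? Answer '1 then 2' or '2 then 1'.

Order 1 then 2:
  1 Apocope: [gunepoge] → [gunepog]
  2 Final Devoicing: [gunepog] → [gunepok]
  result: [gunepok]
Order 2 then 1:
  2 Final Devoicing: no change — [gunepoge]
  1 Apocope: [gunepoge] → [gunepog]
  result: [gunepog]

2 then 1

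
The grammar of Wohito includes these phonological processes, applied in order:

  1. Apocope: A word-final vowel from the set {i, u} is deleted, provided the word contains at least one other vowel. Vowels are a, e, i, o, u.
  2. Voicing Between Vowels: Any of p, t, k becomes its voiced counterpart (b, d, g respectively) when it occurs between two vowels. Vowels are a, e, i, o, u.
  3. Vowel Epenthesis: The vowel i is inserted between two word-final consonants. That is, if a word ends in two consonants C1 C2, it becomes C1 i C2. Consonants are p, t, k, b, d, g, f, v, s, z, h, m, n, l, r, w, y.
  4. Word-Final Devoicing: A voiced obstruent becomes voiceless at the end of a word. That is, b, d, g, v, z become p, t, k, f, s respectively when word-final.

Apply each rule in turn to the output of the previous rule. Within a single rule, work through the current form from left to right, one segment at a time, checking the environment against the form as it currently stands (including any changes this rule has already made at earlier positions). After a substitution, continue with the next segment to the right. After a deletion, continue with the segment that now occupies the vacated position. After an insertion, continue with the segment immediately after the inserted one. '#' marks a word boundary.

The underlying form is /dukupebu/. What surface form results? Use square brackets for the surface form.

1 Apocope: [dukupebu] → [dukupeb]
2 Voicing Between Vowels: [dukupeb] → [dugubeb]
3 Vowel Epenthesis: no change — [dugubeb]
4 Word-Final Devoicing: [dugubeb] → [dugubep]

[dugubep]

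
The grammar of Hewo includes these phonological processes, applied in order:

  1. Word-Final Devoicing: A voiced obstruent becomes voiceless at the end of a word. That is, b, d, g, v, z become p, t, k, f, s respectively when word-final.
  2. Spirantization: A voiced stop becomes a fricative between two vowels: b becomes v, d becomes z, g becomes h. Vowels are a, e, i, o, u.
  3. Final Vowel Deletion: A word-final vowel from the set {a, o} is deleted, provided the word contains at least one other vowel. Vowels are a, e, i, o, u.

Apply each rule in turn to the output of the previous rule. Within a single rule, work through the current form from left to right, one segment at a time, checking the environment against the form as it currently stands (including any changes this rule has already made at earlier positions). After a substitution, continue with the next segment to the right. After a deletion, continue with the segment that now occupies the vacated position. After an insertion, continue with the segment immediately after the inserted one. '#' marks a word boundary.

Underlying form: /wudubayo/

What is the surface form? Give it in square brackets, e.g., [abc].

1 Word-Final Devoicing: no change — [wudubayo]
2 Spirantization: [wudubayo] → [wuzuvayo]
3 Final Vowel Deletion: [wuzuvayo] → [wuzuvay]

[wuzuvay]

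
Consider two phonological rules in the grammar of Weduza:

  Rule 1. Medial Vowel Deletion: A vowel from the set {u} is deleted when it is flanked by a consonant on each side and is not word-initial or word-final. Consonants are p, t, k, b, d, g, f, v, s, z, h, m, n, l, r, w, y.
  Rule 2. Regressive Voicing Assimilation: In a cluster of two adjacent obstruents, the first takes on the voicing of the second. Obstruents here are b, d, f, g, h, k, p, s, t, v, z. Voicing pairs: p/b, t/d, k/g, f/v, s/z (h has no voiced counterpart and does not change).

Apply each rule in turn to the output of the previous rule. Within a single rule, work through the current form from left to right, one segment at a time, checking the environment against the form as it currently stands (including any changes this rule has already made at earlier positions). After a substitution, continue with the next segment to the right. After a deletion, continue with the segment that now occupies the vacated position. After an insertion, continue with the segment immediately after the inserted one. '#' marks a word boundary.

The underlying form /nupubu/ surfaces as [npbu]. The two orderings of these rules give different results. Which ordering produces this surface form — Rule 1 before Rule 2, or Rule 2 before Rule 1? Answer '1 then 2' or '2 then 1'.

Order 1 then 2:
  1 Medial Vowel Deletion: [nupubu] → [npbu]
  2 Regressive Voicing Assimilation: [npbu] → [nbbu]
  result: [nbbu]
Order 2 then 1:
  2 Regressive Voicing Assimilation: no change — [nupubu]
  1 Medial Vowel Deletion: [nupubu] → [npbu]
  result: [npbu]

2 then 1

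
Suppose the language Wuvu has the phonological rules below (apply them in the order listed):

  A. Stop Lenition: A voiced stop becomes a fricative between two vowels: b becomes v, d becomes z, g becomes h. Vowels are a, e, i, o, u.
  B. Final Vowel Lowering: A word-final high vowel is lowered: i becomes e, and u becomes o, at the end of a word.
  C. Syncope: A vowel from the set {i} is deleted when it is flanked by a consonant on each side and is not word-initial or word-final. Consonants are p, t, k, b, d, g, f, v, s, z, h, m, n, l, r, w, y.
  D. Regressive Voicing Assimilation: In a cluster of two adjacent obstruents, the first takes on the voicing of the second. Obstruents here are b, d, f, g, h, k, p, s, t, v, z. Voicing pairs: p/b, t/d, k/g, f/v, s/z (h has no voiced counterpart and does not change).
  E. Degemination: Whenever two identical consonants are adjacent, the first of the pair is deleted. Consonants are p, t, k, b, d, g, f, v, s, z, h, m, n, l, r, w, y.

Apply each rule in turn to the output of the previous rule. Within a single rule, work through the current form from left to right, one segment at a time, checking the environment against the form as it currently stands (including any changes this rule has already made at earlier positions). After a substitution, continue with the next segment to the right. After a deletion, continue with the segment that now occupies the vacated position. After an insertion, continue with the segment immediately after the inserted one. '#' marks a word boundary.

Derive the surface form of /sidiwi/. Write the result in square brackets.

[zwe]

A Stop Lenition: [sidiwi] → [siziwi]
B Final Vowel Lowering: [siziwi] → [siziwe]
C Syncope: [siziwe] → [szwe]
D Regressive Voicing Assimilation: [szwe] → [zzwe]
E Degemination: [zzwe] → [zwe]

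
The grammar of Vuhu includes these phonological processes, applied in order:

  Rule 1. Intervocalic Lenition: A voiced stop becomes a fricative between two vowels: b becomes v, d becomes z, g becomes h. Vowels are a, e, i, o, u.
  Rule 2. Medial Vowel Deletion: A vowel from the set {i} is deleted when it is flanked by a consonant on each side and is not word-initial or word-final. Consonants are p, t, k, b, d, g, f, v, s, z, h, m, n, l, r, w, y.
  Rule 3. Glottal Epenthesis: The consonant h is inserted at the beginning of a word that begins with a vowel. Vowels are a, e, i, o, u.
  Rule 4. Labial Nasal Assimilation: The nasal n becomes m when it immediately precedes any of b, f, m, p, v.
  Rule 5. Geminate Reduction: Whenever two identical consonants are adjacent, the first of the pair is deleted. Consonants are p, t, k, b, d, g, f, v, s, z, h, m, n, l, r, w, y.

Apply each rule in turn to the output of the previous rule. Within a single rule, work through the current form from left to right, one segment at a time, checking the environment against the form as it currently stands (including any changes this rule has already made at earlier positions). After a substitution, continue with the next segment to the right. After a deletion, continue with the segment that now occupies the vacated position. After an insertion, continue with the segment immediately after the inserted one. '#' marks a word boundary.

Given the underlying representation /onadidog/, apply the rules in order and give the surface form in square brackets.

Rule 1 Intervocalic Lenition: [onadidog] → [onazizog]
Rule 2 Medial Vowel Deletion: [onazizog] → [onazzog]
Rule 3 Glottal Epenthesis: [onazzog] → [honazzog]
Rule 4 Labial Nasal Assimilation: no change — [honazzog]
Rule 5 Geminate Reduction: [honazzog] → [honazog]

[honazog]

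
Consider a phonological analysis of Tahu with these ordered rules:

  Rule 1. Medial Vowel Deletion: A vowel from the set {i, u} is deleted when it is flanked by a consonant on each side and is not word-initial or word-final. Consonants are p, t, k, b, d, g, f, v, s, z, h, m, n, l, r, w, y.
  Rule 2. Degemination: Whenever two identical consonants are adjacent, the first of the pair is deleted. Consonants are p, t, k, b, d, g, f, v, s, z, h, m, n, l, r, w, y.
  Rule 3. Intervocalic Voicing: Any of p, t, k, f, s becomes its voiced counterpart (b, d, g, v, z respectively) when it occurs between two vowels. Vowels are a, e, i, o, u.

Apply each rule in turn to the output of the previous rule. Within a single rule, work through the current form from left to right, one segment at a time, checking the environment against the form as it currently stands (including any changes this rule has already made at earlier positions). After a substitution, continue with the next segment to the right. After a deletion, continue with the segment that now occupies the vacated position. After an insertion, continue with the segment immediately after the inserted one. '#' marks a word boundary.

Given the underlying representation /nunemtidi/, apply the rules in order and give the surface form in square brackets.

[nemtdi]

Rule 1 Medial Vowel Deletion: [nunemtidi] → [nnemtdi]
Rule 2 Degemination: [nnemtdi] → [nemtdi]
Rule 3 Intervocalic Voicing: no change — [nemtdi]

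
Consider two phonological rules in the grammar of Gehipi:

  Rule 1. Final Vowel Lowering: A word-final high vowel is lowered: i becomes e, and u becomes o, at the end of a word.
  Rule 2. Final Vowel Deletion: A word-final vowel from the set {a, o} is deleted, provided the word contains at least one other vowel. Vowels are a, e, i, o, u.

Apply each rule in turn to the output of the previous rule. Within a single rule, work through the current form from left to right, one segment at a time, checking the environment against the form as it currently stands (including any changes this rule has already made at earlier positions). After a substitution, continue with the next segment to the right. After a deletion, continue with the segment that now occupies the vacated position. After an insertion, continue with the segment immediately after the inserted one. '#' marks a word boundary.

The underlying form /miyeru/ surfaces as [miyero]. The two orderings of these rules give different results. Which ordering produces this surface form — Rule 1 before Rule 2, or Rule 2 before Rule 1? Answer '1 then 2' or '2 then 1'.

2 then 1

Order 1 then 2:
  1 Final Vowel Lowering: [miyeru] → [miyero]
  2 Final Vowel Deletion: [miyero] → [miyer]
  result: [miyer]
Order 2 then 1:
  2 Final Vowel Deletion: no change — [miyeru]
  1 Final Vowel Lowering: [miyeru] → [miyero]
  result: [miyero]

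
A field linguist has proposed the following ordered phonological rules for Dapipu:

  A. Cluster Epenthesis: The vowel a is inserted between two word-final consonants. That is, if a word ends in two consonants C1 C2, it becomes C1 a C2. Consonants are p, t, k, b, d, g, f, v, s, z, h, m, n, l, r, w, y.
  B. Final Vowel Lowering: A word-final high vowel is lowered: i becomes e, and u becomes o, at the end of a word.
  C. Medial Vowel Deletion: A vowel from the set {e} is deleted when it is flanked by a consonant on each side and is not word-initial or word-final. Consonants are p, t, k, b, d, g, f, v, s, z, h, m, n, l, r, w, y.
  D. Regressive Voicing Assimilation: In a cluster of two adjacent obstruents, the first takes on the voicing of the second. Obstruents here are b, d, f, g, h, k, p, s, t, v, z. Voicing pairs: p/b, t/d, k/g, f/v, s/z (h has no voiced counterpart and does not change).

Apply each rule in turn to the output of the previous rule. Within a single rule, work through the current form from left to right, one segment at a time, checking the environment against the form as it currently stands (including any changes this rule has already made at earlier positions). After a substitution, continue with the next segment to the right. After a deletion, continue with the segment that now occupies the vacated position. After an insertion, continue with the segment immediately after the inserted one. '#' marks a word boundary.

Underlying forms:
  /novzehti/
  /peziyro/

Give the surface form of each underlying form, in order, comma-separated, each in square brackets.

/novzehti/:
  A Cluster Epenthesis: no change — [novzehti]
  B Final Vowel Lowering: [novzehti] → [novzehte]
  C Medial Vowel Deletion: [novzehte] → [novzhte]
  D Regressive Voicing Assimilation: [novzhte] → [novshte]
/peziyro/:
  A Cluster Epenthesis: no change — [peziyro]
  B Final Vowel Lowering: no change — [peziyro]
  C Medial Vowel Deletion: [peziyro] → [pziyro]
  D Regressive Voicing Assimilation: [pziyro] → [bziyro]

[novshte], [bziyro]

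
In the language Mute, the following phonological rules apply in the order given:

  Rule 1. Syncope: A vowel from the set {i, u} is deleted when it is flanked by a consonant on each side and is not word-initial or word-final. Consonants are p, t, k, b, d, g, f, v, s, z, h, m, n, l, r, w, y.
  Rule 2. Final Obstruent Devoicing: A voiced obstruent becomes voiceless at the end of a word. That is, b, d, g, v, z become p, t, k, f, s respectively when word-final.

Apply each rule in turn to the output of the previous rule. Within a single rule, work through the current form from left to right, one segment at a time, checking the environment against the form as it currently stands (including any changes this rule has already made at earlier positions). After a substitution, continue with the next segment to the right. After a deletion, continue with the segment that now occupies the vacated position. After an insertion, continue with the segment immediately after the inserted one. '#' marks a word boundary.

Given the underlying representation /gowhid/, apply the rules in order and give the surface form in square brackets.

Rule 1 Syncope: [gowhid] → [gowhd]
Rule 2 Final Obstruent Devoicing: [gowhd] → [gowht]

[gowht]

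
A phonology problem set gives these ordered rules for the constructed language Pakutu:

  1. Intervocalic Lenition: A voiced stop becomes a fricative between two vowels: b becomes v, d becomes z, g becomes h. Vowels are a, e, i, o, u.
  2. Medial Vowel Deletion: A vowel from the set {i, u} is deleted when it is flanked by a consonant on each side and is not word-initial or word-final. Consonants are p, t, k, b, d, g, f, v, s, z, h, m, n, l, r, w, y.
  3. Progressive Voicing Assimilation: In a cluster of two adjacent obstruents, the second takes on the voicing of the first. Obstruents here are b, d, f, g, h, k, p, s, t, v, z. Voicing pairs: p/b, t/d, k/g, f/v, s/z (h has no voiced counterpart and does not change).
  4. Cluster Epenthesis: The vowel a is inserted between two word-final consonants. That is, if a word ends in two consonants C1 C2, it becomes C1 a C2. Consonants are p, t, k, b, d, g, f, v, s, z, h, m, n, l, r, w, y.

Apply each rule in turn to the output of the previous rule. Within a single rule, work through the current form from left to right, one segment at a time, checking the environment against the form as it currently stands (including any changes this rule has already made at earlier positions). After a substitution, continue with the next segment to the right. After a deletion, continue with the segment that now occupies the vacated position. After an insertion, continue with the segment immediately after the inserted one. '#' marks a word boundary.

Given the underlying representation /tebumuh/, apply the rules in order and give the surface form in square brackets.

[tevmah]

1 Intervocalic Lenition: [tebumuh] → [tevumuh]
2 Medial Vowel Deletion: [tevumuh] → [tevmh]
3 Progressive Voicing Assimilation: no change — [tevmh]
4 Cluster Epenthesis: [tevmh] → [tevmah]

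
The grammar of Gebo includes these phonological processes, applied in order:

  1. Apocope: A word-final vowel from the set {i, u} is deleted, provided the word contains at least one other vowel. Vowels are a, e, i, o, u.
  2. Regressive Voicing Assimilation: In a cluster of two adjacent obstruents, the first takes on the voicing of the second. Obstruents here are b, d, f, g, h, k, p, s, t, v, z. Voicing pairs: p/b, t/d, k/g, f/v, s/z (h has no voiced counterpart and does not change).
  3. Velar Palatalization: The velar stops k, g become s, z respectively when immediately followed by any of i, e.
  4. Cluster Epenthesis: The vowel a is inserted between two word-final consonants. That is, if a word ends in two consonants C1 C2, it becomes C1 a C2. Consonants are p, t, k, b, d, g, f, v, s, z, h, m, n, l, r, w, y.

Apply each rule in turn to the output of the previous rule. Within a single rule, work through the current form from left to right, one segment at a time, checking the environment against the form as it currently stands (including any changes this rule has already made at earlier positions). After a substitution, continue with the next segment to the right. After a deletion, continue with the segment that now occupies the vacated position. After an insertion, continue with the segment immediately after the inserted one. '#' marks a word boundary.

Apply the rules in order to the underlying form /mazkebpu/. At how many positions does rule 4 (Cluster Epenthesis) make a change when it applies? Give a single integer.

1

1 Apocope: [mazkebpu] → [mazkebp]
2 Regressive Voicing Assimilation: [mazkebp] → [maskepp]
3 Velar Palatalization: [maskepp] → [massepp]
4 Cluster Epenthesis: [massepp] → [massepap]
Rule 4 changed 1 position(s).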